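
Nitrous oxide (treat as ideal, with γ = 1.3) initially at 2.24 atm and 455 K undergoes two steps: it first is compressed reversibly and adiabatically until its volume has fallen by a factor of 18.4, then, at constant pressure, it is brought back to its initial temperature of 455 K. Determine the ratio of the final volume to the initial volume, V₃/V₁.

V₃/V₁ ≈ 0.0227

Adiabatic step: V₂/V₁ = 0.05435; T₂ = T₁·18.4^(0.3) = 1090 K.
Isobaric step: V₃/V₂ = T₃/T₂ = 455/1090.
V₃/V₁ = (V₂/V₁)(V₃/V₂) = 0.05435 × (455/1090) = 0.02268.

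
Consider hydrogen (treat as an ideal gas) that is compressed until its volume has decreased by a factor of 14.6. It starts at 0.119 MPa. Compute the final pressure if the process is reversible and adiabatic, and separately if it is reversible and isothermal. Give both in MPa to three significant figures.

adiabatic: 5.08 MPa; isothermal: 1.74 MPa

For a diatomic ideal gas γ = 7/5.
Isothermal: P₂ = P₁(V₁/V₂) = 0.119×14.6 = 1.737 MPa.
Adiabatic: P₂ = P₁(V₁/V₂)^γ = 0.119×14.6^(7/5) = 5.077 MPa.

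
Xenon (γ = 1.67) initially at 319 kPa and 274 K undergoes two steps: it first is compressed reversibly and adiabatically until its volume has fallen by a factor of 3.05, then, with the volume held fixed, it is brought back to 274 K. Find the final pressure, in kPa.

P₃ ≈ 973 kPa

Adiabatic step (PV^γ = const): P₂ = 319×3.05^(1.67) = 2054 kPa; T₂ = 274×3.05^(0.67) = 578.4 K.
Isochoric: P₃ = P₂(T₃/T₂) = 2054 × (274/578.4) = 972.9 kPa.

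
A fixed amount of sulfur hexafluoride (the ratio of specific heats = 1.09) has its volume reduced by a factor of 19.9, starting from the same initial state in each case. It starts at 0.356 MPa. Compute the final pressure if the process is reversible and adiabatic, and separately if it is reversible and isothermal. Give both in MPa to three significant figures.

adiabatic: 9.27 MPa; isothermal: 7.08 MPa

Isothermal: P₂ = P₁(V₁/V₂) = 0.356×19.9 = 7.084 MPa.
Adiabatic: P₂ = P₁(V₁/V₂)^γ = 0.356×19.9^(1.09) = 9.273 MPa.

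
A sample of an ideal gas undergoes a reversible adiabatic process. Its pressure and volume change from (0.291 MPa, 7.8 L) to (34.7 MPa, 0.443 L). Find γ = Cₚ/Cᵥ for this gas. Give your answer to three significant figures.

γ ≈ 1.67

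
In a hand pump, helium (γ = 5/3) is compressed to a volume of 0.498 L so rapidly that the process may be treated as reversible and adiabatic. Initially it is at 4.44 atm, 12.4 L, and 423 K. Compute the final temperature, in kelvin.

For a reversible adiabat TV^(γ−1) is constant, so T₂ = T₁ (V₁/V₂)^(γ−1).
T₂ = 423 × (12.4/0.498)^(2/3) = 3607 K.

T₂ ≈ 3610 K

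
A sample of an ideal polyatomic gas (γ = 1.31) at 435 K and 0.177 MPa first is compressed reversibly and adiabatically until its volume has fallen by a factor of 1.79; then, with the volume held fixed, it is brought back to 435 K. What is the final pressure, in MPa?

P₃ ≈ 0.317 MPa

Adiabatic step (PV^γ = const): P₂ = 0.177×1.79^(1.31) = 0.3795 MPa; T₂ = 435×1.79^(0.31) = 521 K.
Isochoric: P₃ = P₂(T₃/T₂) = 0.3795 × (435/521) = 0.3168 MPa.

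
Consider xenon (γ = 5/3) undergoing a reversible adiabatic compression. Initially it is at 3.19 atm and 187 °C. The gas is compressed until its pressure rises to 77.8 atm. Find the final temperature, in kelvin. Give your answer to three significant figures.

Adiabatic: T₂/T₁ = (P₂/P₁)^((γ−1)/γ).
T₁ = 187 °C = 460.1 K.
T₂ = 460.1 × (77.8/3.19)^(2/5) = 1651 K.

T₂ ≈ 1650 K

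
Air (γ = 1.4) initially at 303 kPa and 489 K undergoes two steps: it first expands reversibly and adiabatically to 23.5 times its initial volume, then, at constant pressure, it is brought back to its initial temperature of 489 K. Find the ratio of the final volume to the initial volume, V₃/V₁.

V₃/V₁ ≈ 83.1

Adiabatic step: V₂/V₁ = 23.5; T₂ = T₁·(1/23.5)^(0.4) = 138.3 K.
Isobaric step: V₃/V₂ = T₃/T₂ = 489/138.3.
V₃/V₁ = (V₂/V₁)(V₃/V₂) = 23.5 × (489/138.3) = 83.08.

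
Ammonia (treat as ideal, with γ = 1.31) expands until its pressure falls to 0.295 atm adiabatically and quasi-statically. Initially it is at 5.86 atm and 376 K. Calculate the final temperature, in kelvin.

Along an adiabat T P^((1−γ)/γ) is constant, so T₂ = T₁ (P₂/P₁)^((γ−1)/γ).
T₂ = 376 × (0.295/5.86)^(0.237) = 185.4 K.

T₂ ≈ 185 K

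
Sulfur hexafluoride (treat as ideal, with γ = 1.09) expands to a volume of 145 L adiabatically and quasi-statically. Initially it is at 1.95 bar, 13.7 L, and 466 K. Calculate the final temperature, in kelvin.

T₂ ≈ 377 K

For a reversible adiabat TV^(γ−1) is constant, so T₂ = T₁ (V₁/V₂)^(γ−1).
T₂ = 466 × (13.7/145)^(0.09) = 376.8 K.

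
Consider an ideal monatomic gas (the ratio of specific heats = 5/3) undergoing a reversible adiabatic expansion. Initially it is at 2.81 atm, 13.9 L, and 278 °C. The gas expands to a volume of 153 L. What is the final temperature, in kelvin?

T₂ ≈ 111 K

Adiabatic: T₁V₁^(γ−1) = T₂V₂^(γ−1) ⇒ T₂ = T₁ (V₁/V₂)^(γ−1).
T₁ = 278 °C = 551.1 K.
T₂ = 551.1 × (13.9/153)^(2/3) = 111.4 K.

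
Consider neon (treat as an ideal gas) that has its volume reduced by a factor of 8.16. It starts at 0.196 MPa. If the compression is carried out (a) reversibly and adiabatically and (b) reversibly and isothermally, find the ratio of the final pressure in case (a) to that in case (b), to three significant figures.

P_adiabatic / P_isothermal ≈ 4.05

For a monatomic ideal gas γ = 5/3.
Isothermal: P_b = P₁(V₁/V₂) = 0.196×8.16.
Adiabatic: P_a = P₁(V₁/V₂)^γ = 0.196×8.16^(5/3).
P_a/P_b = (V₁/V₂)^(γ−1) = 8.16^(2/3) = 4.053.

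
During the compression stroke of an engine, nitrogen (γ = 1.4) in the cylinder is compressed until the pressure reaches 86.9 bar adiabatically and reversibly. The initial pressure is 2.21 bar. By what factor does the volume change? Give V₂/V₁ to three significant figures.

From PV^γ = const, V₂/V₁ = (P₁/P₂)^(1/γ).
V₂/V₁ = (2.21/86.9)^(0.714) = 0.07261.

V₂/V₁ ≈ 0.0726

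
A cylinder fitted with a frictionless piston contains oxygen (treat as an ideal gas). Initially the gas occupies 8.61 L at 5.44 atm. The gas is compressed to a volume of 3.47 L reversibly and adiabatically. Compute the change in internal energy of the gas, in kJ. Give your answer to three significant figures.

γ = 7/5 for a diatomic ideal gas.
P₂ = P₁(V₁/V₂)^γ = 5.44×(8.61/3.47)^(7/5) = 19.42 atm.
For a reversible adiabat, W_by_gas = (P₁V₁ − P₂V₂)/(γ−1).
W_by = (551200×0.00861 − 1.967×10^6×0.00347) / (2/5) = -5201 J.
Q = 0 ⇒ ΔU = −W_by = 5201 J.

ΔU ≈ 5.20 kJ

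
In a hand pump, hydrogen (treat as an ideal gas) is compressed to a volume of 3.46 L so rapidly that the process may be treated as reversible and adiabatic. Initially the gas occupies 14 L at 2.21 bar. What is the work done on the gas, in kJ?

W ≈ 5.79 kJ

γ = 7/5 for a diatomic ideal gas.
P₂ = P₁(V₁/V₂)^γ = 2.21×(14/3.46)^(7/5) = 15.64 bar.
For a reversible adiabat, W_by_gas = (P₁V₁ − P₂V₂)/(γ−1).
W_by = (221000×0.014 − 1.564×10^6×0.00346) / (2/5) = -5794 J.
W_on_gas = −W_by = 5794 J.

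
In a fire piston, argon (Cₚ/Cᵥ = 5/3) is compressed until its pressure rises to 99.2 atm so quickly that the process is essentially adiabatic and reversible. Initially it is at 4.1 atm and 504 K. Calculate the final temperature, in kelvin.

T₂ ≈ 1800 K

Adiabatic: T₂/T₁ = (P₂/P₁)^((γ−1)/γ).
T₂ = 504 × (99.2/4.1)^(2/5) = 1803 K.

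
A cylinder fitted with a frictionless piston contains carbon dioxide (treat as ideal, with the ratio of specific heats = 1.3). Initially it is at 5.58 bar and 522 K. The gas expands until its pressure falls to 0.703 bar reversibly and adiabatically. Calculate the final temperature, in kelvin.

T₂ ≈ 324 K

Along an adiabat T P^((1−γ)/γ) is constant, so T₂ = T₁ (P₂/P₁)^((γ−1)/γ).
T₂ = 522 × (0.703/5.58)^(0.231) = 323.6 K.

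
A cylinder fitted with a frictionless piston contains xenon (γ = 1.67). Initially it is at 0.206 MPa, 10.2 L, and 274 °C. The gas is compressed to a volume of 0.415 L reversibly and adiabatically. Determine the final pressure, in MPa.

Adiabatic: P₁V₁^γ = P₂V₂^γ ⇒ P₂ = P₁ (V₁/V₂)^γ.
P₂ = 0.206 × (10.2/0.415)^(1.67) = 43.26 MPa.

P₂ ≈ 43.3 MPa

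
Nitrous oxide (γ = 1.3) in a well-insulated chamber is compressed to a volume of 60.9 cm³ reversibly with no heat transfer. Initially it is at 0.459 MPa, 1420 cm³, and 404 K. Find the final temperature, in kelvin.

T₂ ≈ 1040 K

For a reversible adiabat TV^(γ−1) is constant, so T₂ = T₁ (V₁/V₂)^(γ−1).
T₂ = 404 × (1420/60.9)^(0.3) = 1039 K.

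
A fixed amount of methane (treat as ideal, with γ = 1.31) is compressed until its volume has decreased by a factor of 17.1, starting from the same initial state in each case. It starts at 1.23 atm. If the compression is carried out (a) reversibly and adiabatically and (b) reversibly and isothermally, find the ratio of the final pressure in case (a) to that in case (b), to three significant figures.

P_adiabatic / P_isothermal ≈ 2.41

Isothermal: P_b = P₁(V₁/V₂) = 1.23×17.1.
Adiabatic: P_a = P₁(V₁/V₂)^γ = 1.23×17.1^(1.31).
P_a/P_b = (V₁/V₂)^(γ−1) = 17.1^(0.31) = 2.411.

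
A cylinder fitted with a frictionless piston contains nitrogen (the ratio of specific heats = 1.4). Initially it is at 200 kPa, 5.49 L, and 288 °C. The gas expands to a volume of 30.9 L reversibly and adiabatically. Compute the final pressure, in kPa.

P₂ ≈ 17.8 kPa

Since PV^γ is constant along a reversible adiabat, P₂ = P₁ (V₁/V₂)^γ.
P₂ = 200 × (5.49/30.9)^(1.4) = 17.8 kPa.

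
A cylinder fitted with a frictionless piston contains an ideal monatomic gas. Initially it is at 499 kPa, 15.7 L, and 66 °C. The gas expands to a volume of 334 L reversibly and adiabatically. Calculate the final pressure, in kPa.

Since PV^γ is constant along a reversible adiabat, P₂ = P₁ (V₁/V₂)^γ.
γ = 5/3 for a monatomic ideal gas.
P₂ = 499 × (15.7/334)^(5/3) = 3.055 kPa.

P₂ ≈ 3.06 kPa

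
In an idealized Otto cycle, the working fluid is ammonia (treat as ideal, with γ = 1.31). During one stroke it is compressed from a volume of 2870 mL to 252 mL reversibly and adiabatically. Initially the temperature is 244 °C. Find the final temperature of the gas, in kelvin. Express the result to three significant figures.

For a reversible adiabat TV^(γ−1) is constant, so T₂ = T₁ (V₁/V₂)^(γ−1).
T₁ = 244 °C = 517.1 K.
T₂ = 517.1 × (2870/252)^(0.31) = 1099 K.

T₂ ≈ 1100 K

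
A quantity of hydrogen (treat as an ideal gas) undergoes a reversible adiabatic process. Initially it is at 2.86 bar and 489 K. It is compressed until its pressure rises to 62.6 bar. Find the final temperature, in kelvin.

Adiabatic: T₂/T₁ = (P₂/P₁)^((γ−1)/γ).
For a diatomic ideal gas γ = 7/5, so (γ−1)/γ = 2/7.
T₂ = 489 × (62.6/2.86)^(2/7) = 1181 K.

T₂ ≈ 1180 K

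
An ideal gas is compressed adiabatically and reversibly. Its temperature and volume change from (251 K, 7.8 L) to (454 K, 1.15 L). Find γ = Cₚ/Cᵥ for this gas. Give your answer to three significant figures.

γ ≈ 1.31

TV^(γ−1) = const ⇒ γ − 1 = ln(T₂/T₁) / ln(V₁/V₂).
γ = 1 + ln(454/251) / ln(7.8/1.15) = 1.31.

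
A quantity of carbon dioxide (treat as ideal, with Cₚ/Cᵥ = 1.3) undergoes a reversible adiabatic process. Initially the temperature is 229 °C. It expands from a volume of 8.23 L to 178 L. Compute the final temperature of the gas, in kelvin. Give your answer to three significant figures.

For a reversible adiabat TV^(γ−1) is constant, so T₂ = T₁ (V₁/V₂)^(γ−1).
T₁ = 229 °C = 502.1 K.
T₂ = 502.1 × (8.23/178)^(0.3) = 199.7 K.

T₂ ≈ 200 K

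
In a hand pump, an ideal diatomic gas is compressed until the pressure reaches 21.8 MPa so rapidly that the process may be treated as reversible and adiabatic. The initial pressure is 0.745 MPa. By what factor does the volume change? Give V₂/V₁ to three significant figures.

V₂/V₁ ≈ 0.0897

From PV^γ = const, V₂/V₁ = (P₁/P₂)^(1/γ).
For a diatomic ideal gas γ = 7/5.
V₂/V₁ = (0.745/21.8)^(5/7) = 0.08967.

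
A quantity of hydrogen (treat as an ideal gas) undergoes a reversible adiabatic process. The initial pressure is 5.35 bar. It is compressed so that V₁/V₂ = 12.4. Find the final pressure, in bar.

Adiabatic: P₁V₁^γ = P₂V₂^γ ⇒ P₂ = P₁ (V₁/V₂)^γ.
For a diatomic ideal gas γ = 7/5.
P₂ = 5.35 × 12.4^(7/5) = 181.6 bar.

P₂ ≈ 182 bar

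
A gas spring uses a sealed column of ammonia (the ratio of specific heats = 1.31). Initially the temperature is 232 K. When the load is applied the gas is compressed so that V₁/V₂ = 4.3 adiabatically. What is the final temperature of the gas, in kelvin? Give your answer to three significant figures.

Adiabatic: T₁V₁^(γ−1) = T₂V₂^(γ−1) ⇒ T₂ = T₁ (V₁/V₂)^(γ−1).
T₂ = 232 × 4.3^(0.31) = 364.6 K.

T₂ ≈ 365 K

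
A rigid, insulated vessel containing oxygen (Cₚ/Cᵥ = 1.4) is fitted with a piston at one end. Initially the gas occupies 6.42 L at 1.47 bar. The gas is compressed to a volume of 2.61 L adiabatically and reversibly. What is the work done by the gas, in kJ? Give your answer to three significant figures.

W ≈ -1.02 kJ

P₂ = P₁(V₁/V₂)^γ = 1.47×(6.42/2.61)^(1.4) = 5.183 bar.
For a reversible adiabat, W_by_gas = (P₁V₁ − P₂V₂)/(γ−1).
W_by = (147000×0.00642 − 518300×0.00261) / (0.4) = -1022 J.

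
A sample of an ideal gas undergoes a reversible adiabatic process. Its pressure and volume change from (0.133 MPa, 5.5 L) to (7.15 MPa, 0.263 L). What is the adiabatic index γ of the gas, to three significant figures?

γ ≈ 1.31

PV^γ = const ⇒ γ = ln(P₂/P₁) / ln(V₁/V₂).
γ = ln(7.15/0.133) / ln(5.5/0.263) = 1.311.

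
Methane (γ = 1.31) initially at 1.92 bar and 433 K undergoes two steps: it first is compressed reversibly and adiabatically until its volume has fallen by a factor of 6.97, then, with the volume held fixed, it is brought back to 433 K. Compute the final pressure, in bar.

Adiabatic step (PV^γ = const): P₂ = 1.92×6.97^(1.31) = 24.43 bar; T₂ = 433×6.97^(0.31) = 790.5 K.
Isochoric: P₃ = P₂(T₃/T₂) = 24.43 × (433/790.5) = 13.38 bar.

P₃ ≈ 13.4 bar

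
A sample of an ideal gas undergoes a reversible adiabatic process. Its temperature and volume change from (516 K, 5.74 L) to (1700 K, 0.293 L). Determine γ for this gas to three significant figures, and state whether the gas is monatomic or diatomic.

γ ≈ 1.40; diatomic

TV^(γ−1) = const ⇒ γ − 1 = ln(T₂/T₁) / ln(V₁/V₂).
γ = 1 + ln(1700/516) / ln(5.74/0.293) = 1.401.
γ ≈ 1.40 is close to 7/5, so the gas is diatomic.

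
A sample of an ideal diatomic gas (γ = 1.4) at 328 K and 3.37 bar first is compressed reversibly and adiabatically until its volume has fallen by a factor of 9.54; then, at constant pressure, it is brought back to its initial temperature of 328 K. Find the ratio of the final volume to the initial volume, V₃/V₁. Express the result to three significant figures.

Adiabatic step: V₂/V₁ = 0.1048; T₂ = T₁·9.54^(0.4) = 808.5 K.
Isobaric step: V₃/V₂ = T₃/T₂ = 328/808.5.
V₃/V₁ = (V₂/V₁)(V₃/V₂) = 0.1048 × (328/808.5) = 0.04252.

V₃/V₁ ≈ 0.0425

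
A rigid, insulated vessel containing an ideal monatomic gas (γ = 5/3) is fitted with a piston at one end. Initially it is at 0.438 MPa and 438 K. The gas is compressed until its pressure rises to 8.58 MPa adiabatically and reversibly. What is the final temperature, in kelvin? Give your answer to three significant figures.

T₂ ≈ 1440 K

Along an adiabat T P^((1−γ)/γ) is constant, so T₂ = T₁ (P₂/P₁)^((γ−1)/γ).
T₂ = 438 × (8.58/0.438)^(2/5) = 1440 K.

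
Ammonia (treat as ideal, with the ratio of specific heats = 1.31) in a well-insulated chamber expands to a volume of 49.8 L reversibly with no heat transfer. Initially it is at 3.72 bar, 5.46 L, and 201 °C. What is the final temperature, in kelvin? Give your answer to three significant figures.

T₂ ≈ 239 K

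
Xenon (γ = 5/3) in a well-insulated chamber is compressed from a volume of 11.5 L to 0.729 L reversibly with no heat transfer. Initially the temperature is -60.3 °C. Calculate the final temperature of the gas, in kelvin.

T₂ ≈ 1340 K

For a reversible adiabat TV^(γ−1) is constant, so T₂ = T₁ (V₁/V₂)^(γ−1).
T₁ = -60.3 °C = 212.8 K.
T₂ = 212.8 × (11.5/0.729)^(2/3) = 1339 K.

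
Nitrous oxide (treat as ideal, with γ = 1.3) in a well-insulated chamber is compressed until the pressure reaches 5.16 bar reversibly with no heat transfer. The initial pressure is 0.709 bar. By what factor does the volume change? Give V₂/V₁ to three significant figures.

From PV^γ = const, V₂/V₁ = (P₁/P₂)^(1/γ).
V₂/V₁ = (0.709/5.16)^(0.769) = 0.2172.

V₂/V₁ ≈ 0.217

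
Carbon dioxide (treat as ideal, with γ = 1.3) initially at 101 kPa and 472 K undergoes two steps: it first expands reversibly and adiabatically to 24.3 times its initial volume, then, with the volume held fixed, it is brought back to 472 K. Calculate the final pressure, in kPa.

Adiabatic step (PV^γ = const): P₂ = 101×(1/24.3)^(1.3) = 1.596 kPa; T₂ = 472×(1/24.3)^(0.3) = 181.2 K.
Isochoric: P₃ = P₂(T₃/T₂) = 1.596 × (472/181.2) = 4.156 kPa.

P₃ ≈ 4.16 kPa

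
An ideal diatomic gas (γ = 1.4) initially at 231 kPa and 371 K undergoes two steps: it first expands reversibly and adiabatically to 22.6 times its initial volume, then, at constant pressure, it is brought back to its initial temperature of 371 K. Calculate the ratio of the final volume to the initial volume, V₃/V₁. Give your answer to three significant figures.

Adiabatic step: V₂/V₁ = 22.6; T₂ = T₁·(1/22.6)^(0.4) = 106.6 K.
Isobaric step: V₃/V₂ = T₃/T₂ = 371/106.6.
V₃/V₁ = (V₂/V₁)(V₃/V₂) = 22.6 × (371/106.6) = 78.66.

V₃/V₁ ≈ 78.7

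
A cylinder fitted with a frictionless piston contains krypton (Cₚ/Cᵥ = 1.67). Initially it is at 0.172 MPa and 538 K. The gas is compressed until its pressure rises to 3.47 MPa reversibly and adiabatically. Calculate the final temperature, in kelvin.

T₂ ≈ 1800 K

Adiabatic: T₂/T₁ = (P₂/P₁)^((γ−1)/γ).
T₂ = 538 × (3.47/0.172)^(0.401) = 1796 K.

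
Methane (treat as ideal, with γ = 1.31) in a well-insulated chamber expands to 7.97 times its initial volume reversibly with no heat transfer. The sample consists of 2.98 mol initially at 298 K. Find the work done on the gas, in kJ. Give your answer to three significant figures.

Adiabatic: T₁V₁^(γ−1) = T₂V₂^(γ−1) ⇒ T₂ = T₁ (V₁/V₂)^(γ−1).
T₂ = 298 × (1/7.97)^(0.31) = 156.6 K.
Q = 0, so ΔU = W_on_gas = nCᵥΔT with Cᵥ = R/(γ−1) = 26.82 J/(mol·K).
ΔU = 2.98 × 26.82 × (156.6 − 298) = -11300 J.

W ≈ -11.3 kJ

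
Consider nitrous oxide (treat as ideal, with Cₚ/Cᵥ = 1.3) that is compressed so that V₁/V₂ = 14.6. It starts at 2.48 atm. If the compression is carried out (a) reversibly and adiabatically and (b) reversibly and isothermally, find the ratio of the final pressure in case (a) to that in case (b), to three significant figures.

P_adiabatic / P_isothermal ≈ 2.24

Isothermal: P_b = P₁(V₁/V₂) = 2.48×14.6.
Adiabatic: P_a = P₁(V₁/V₂)^γ = 2.48×14.6^(1.3).
P_a/P_b = (V₁/V₂)^(γ−1) = 14.6^(0.3) = 2.235.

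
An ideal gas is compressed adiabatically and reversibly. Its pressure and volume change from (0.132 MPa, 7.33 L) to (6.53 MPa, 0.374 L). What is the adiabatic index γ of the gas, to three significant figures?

γ ≈ 1.31

PV^γ = const ⇒ γ = ln(P₂/P₁) / ln(V₁/V₂).
γ = ln(6.53/0.132) / ln(7.33/0.374) = 1.311.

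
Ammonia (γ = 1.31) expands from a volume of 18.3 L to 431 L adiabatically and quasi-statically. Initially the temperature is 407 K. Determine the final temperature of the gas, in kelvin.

T₂ ≈ 153 K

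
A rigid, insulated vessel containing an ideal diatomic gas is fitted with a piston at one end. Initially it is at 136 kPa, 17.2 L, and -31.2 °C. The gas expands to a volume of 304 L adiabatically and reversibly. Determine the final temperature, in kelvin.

For a reversible adiabat TV^(γ−1) is constant, so T₂ = T₁ (V₁/V₂)^(γ−1).
γ = 7/5 for a diatomic ideal gas.
T₁ = -31.2 °C = 241.9 K.
T₂ = 241.9 × (17.2/304)^(2/5) = 76.7 K.

T₂ ≈ 76.7 K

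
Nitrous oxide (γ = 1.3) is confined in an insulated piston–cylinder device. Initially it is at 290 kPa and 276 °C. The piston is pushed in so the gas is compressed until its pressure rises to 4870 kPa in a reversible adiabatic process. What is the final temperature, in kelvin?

T₂ ≈ 1050 K

Along an adiabat T P^((1−γ)/γ) is constant, so T₂ = T₁ (P₂/P₁)^((γ−1)/γ).
T₁ = 276 °C = 549.1 K.
T₂ = 549.1 × (4870/290)^(0.231) = 1053 K.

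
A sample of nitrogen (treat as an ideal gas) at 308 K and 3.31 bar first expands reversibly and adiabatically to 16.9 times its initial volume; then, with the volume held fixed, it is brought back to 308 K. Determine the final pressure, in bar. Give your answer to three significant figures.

P₃ ≈ 0.196 bar

For a diatomic ideal gas γ = 7/5.
Adiabatic step (PV^γ = const): P₂ = 3.31×(1/16.9)^(7/5) = 0.06321 bar; T₂ = 308×(1/16.9)^(2/5) = 99.4 K.
Isochoric: P₃ = P₂(T₃/T₂) = 0.06321 × (308/99.4) = 0.1959 bar.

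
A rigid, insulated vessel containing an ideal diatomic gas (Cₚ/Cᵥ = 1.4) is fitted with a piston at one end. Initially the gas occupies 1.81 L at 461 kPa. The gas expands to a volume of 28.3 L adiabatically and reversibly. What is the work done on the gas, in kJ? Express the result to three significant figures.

P₂ = P₁(V₁/V₂)^γ = 461×(1.81/28.3)^(1.4) = 9.816 kPa.
For a reversible adiabat, W_by_gas = (P₁V₁ − P₂V₂)/(γ−1).
W_by = (461000×0.00181 − 9816×0.0283) / (0.4) = 1392 J.
W_on_gas = −W_by = -1392 J.

W ≈ -1.39 kJ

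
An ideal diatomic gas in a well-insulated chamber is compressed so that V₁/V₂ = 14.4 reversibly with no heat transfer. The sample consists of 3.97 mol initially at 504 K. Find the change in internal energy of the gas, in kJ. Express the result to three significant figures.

Adiabatic: T₁V₁^(γ−1) = T₂V₂^(γ−1) ⇒ T₂ = T₁ (V₁/V₂)^(γ−1).
γ = 7/5 for a diatomic ideal gas, so γ−1 = 2/5.
T₂ = 504 × 14.4^(2/5) = 1465 K.
Q = 0, so ΔU = W_on_gas = nCᵥΔT with Cᵥ = R/(γ−1) = 20.79 J/(mol·K).
ΔU = 3.97 × 20.79 × (1465 − 504) = 79280 J.

ΔU ≈ 79.3 kJ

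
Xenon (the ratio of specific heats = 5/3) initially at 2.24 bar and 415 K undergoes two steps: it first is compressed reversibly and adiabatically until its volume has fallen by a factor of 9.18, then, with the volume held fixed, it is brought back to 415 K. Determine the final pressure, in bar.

Adiabatic step (PV^γ = const): P₂ = 2.24×9.18^(5/3) = 90.15 bar; T₂ = 415×9.18^(2/3) = 1819 K.
Isochoric: P₃ = P₂(T₃/T₂) = 90.15 × (415/1819) = 20.56 bar.

P₃ ≈ 20.6 bar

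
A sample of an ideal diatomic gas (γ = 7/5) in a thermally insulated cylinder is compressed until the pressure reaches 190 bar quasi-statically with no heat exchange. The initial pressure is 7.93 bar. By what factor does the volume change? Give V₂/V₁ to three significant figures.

V₂/V₁ ≈ 0.103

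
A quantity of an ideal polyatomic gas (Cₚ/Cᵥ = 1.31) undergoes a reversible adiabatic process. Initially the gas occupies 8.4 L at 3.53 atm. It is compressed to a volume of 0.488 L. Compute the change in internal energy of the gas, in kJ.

P₂ = P₁(V₁/V₂)^γ = 3.53×(8.4/0.488)^(1.31) = 146.8 atm.
For a reversible adiabat, W_by_gas = (P₁V₁ − P₂V₂)/(γ−1).
W_by = (357700×0.0084 − 1.488×10^7×0.000488) / (0.31) = -13720 J.
Q = 0 ⇒ ΔU = −W_by = 13720 J.

ΔU ≈ 13.7 kJ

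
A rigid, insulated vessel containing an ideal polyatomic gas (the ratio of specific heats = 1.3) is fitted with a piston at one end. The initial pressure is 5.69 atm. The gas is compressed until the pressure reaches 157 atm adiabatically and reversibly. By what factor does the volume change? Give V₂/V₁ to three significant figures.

V₂/V₁ ≈ 0.0779

From PV^γ = const, V₂/V₁ = (P₁/P₂)^(1/γ).
V₂/V₁ = (5.69/157)^(0.769) = 0.07793.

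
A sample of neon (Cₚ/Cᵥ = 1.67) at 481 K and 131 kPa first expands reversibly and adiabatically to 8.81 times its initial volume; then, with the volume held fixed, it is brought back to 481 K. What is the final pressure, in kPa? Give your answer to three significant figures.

Adiabatic step (PV^γ = const): P₂ = 131×(1/8.81)^(1.67) = 3.461 kPa; T₂ = 481×(1/8.81)^(0.67) = 111.9 K.
Isochoric: P₃ = P₂(T₃/T₂) = 3.461 × (481/111.9) = 14.87 kPa.

P₃ ≈ 14.9 kPa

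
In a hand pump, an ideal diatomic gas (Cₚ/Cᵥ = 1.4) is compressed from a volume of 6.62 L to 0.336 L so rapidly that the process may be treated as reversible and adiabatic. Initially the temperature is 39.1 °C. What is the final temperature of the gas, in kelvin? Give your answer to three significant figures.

For a reversible adiabat TV^(γ−1) is constant, so T₂ = T₁ (V₁/V₂)^(γ−1).
T₁ = 39.1 °C = 312.2 K.
T₂ = 312.2 × (6.62/0.336)^(0.4) = 1029 K.

T₂ ≈ 1030 K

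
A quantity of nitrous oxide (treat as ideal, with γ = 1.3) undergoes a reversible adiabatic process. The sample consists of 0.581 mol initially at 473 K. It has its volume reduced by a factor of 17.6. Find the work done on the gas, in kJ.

W ≈ 10.4 kJ

Adiabatic: T₁V₁^(γ−1) = T₂V₂^(γ−1) ⇒ T₂ = T₁ (V₁/V₂)^(γ−1).
T₂ = 473 × 17.6^(0.3) = 1118 K.
Q = 0, so ΔU = W_on_gas = nCᵥΔT with Cᵥ = R/(γ−1) = 27.71 J/(mol·K).
ΔU = 0.581 × 27.71 × (1118 − 473) = 10390 J.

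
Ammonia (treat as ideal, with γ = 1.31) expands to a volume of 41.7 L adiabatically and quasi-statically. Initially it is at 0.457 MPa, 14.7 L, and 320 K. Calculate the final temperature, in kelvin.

T₂ ≈ 232 K

Adiabatic: T₁V₁^(γ−1) = T₂V₂^(γ−1) ⇒ T₂ = T₁ (V₁/V₂)^(γ−1).
T₂ = 320 × (14.7/41.7)^(0.31) = 231.6 K.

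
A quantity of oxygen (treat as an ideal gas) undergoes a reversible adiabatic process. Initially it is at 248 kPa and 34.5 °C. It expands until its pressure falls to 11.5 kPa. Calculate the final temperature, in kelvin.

Along an adiabat T P^((1−γ)/γ) is constant, so T₂ = T₁ (P₂/P₁)^((γ−1)/γ).
For a diatomic ideal gas γ = 7/5, so (γ−1)/γ = 2/7.
T₁ = 34.5 °C = 307.6 K.
T₂ = 307.6 × (11.5/248)^(2/7) = 127.9 K.

T₂ ≈ 128 K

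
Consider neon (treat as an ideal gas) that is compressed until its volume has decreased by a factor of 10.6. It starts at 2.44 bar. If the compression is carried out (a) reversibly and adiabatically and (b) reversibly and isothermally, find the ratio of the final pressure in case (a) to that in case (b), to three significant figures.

For a monatomic ideal gas γ = 5/3.
Isothermal: P_b = P₁(V₁/V₂) = 2.44×10.6.
Adiabatic: P_a = P₁(V₁/V₂)^γ = 2.44×10.6^(5/3).
P_a/P_b = (V₁/V₂)^(γ−1) = 10.6^(2/3) = 4.825.

P_adiabatic / P_isothermal ≈ 4.83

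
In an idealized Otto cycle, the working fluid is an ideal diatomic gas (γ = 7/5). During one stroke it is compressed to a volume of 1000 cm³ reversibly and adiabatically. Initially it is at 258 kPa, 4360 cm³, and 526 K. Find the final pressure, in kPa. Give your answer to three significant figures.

P₂ ≈ 2030 kPa

Since PV^γ is constant along a reversible adiabat, P₂ = P₁ (V₁/V₂)^γ.
P₂ = 258 × (4360/1000)^(7/5) = 2027 kPa.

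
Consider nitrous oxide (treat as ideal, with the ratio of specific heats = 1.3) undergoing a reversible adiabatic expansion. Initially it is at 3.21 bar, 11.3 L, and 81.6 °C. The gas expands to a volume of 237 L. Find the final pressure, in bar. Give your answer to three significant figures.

Since PV^γ is constant along a reversible adiabat, P₂ = P₁ (V₁/V₂)^γ.
P₂ = 3.21 × (11.3/237)^(1.3) = 0.06142 bar.

P₂ ≈ 0.0614 bar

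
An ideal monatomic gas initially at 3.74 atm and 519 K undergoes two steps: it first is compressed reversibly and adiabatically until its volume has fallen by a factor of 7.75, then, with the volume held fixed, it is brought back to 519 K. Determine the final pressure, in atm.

P₃ ≈ 29.0 atm

For a monatomic ideal gas γ = 5/3.
Adiabatic step (PV^γ = const): P₂ = 3.74×7.75^(5/3) = 113.5 atm; T₂ = 519×7.75^(2/3) = 2033 K.
Isochoric: P₃ = P₂(T₃/T₂) = 113.5 × (519/2033) = 28.99 atm.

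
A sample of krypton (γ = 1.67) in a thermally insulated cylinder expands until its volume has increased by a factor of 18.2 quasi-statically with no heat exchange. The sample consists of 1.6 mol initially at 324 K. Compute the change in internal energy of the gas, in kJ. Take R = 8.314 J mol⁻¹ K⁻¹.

For a reversible adiabat TV^(γ−1) is constant, so T₂ = T₁ (V₁/V₂)^(γ−1).
T₂ = 324 × (1/18.2)^(0.67) = 46.38 K.
Q = 0, so ΔU = W_on_gas = nCᵥΔT with Cᵥ = R/(γ−1) = 12.41 J/(mol·K).
ΔU = 1.6 × 12.41 × (46.38 − 324) = -5512 J.

ΔU ≈ -5.51 kJ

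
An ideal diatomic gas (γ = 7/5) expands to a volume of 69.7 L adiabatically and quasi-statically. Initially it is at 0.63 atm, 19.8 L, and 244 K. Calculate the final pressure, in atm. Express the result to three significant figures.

Since PV^γ is constant along a reversible adiabat, P₂ = P₁ (V₁/V₂)^γ.
P₂ = 0.63 × (19.8/69.7)^(7/5) = 0.1082 atm.

P₂ ≈ 0.108 atm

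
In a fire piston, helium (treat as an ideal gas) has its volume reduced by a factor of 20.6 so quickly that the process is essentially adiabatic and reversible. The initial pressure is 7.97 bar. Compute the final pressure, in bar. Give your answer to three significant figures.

P₂ ≈ 1230 bar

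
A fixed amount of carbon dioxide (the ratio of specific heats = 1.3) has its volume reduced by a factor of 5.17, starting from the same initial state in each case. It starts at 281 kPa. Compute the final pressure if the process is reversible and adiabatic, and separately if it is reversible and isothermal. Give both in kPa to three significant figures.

adiabatic: 2380 kPa; isothermal: 1450 kPa

Isothermal: P₂ = P₁(V₁/V₂) = 281×5.17 = 1453 kPa.
Adiabatic: P₂ = P₁(V₁/V₂)^γ = 281×5.17^(1.3) = 2378 kPa.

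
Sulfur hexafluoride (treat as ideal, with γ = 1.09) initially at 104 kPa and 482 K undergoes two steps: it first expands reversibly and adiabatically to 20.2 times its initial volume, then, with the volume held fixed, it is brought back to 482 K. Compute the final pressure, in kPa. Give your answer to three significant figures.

Adiabatic step (PV^γ = const): P₂ = 104×(1/20.2)^(1.09) = 3.928 kPa; T₂ = 482×(1/20.2)^(0.09) = 367.8 K.
Isochoric: P₃ = P₂(T₃/T₂) = 3.928 × (482/367.8) = 5.149 kPa.

P₃ ≈ 5.15 kPa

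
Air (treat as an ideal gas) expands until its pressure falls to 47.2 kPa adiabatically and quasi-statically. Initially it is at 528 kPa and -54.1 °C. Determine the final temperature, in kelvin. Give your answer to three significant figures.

T₂ ≈ 110 K

Along an adiabat T P^((1−γ)/γ) is constant, so T₂ = T₁ (P₂/P₁)^((γ−1)/γ).
For a diatomic ideal gas γ = 7/5, so (γ−1)/γ = 2/7.
T₁ = -54.1 °C = 219 K.
T₂ = 219 × (47.2/528)^(2/7) = 109.9 K.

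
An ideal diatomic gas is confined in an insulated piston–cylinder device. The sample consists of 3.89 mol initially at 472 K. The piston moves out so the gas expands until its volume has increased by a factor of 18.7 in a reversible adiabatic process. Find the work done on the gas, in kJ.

W ≈ -26.3 kJ

Adiabatic: T₁V₁^(γ−1) = T₂V₂^(γ−1) ⇒ T₂ = T₁ (V₁/V₂)^(γ−1).
γ = 7/5 for a diatomic ideal gas, so γ−1 = 2/5.
T₂ = 472 × (1/18.7)^(2/5) = 146.3 K.
Q = 0, so ΔU = W_on_gas = nCᵥΔT with Cᵥ = R/(γ−1) = 20.79 J/(mol·K).
ΔU = 3.89 × 20.79 × (146.3 − 472) = -26340 J.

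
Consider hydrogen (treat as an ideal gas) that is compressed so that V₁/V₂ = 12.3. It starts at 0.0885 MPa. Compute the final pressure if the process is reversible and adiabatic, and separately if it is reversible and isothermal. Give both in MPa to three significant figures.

adiabatic: 2.97 MPa; isothermal: 1.09 MPa

For a diatomic ideal gas γ = 7/5.
Isothermal: P₂ = P₁(V₁/V₂) = 0.0885×12.3 = 1.089 MPa.
Adiabatic: P₂ = P₁(V₁/V₂)^γ = 0.0885×12.3^(7/5) = 2.97 MPa.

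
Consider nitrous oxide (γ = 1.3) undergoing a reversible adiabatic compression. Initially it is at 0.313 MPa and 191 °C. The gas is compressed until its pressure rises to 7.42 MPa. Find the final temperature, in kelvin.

T₂ ≈ 964 K

Along an adiabat T P^((1−γ)/γ) is constant, so T₂ = T₁ (P₂/P₁)^((γ−1)/γ).
T₁ = 191 °C = 464.1 K.
T₂ = 464.1 × (7.42/0.313)^(0.231) = 963.7 K.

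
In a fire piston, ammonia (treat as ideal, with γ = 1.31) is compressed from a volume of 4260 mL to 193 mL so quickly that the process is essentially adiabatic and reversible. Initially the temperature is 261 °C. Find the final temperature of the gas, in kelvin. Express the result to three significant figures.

T₂ ≈ 1390 K

Adiabatic: T₁V₁^(γ−1) = T₂V₂^(γ−1) ⇒ T₂ = T₁ (V₁/V₂)^(γ−1).
T₁ = 261 °C = 534.1 K.
T₂ = 534.1 × (4260/193)^(0.31) = 1394 K.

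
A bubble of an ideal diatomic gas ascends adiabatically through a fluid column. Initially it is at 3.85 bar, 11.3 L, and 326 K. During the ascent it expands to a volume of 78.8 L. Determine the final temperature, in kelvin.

For a reversible adiabat TV^(γ−1) is constant, so T₂ = T₁ (V₁/V₂)^(γ−1).
γ = 7/5 for a diatomic ideal gas.
T₂ = 326 × (11.3/78.8)^(2/5) = 149.9 K.

T₂ ≈ 150 K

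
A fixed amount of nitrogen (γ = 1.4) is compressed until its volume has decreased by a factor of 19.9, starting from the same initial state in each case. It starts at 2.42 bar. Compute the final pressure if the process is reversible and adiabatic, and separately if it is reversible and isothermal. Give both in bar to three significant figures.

Isothermal: P₂ = P₁(V₁/V₂) = 2.42×19.9 = 48.16 bar.
Adiabatic: P₂ = P₁(V₁/V₂)^γ = 2.42×19.9^(1.4) = 159.3 bar.

adiabatic: 159 bar; isothermal: 48.2 bar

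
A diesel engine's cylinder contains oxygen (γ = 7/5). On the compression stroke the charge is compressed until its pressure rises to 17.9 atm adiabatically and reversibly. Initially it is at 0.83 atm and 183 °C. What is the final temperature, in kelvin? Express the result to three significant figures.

T₂ ≈ 1100 K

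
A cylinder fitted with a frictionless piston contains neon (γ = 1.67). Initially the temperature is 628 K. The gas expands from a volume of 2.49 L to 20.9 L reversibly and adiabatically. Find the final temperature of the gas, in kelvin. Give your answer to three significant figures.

T₂ ≈ 151 K

Adiabatic: T₁V₁^(γ−1) = T₂V₂^(γ−1) ⇒ T₂ = T₁ (V₁/V₂)^(γ−1).
T₂ = 628 × (2.49/20.9)^(0.67) = 151 K.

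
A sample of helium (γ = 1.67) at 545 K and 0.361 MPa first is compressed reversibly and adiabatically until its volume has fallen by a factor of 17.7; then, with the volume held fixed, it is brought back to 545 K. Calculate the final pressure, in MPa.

P₃ ≈ 6.39 MPa

Adiabatic step (PV^γ = const): P₂ = 0.361×17.7^(1.67) = 43.81 MPa; T₂ = 545×17.7^(0.67) = 3737 K.
Isochoric: P₃ = P₂(T₃/T₂) = 43.81 × (545/3737) = 6.39 MPa.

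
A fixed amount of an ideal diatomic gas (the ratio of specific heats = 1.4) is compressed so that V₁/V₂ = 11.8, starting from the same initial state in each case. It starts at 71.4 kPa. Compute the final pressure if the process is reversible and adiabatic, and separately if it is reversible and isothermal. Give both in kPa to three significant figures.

adiabatic: 2260 kPa; isothermal: 843 kPa

Isothermal: P₂ = P₁(V₁/V₂) = 71.4×11.8 = 842.5 kPa.
Adiabatic: P₂ = P₁(V₁/V₂)^γ = 71.4×11.8^(1.4) = 2261 kPa.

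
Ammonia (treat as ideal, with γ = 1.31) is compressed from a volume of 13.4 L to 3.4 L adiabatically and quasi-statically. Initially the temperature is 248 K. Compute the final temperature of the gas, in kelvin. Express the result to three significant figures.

For a reversible adiabat TV^(γ−1) is constant, so T₂ = T₁ (V₁/V₂)^(γ−1).
T₂ = 248 × (13.4/3.4)^(0.31) = 379.4 K.

T₂ ≈ 379 K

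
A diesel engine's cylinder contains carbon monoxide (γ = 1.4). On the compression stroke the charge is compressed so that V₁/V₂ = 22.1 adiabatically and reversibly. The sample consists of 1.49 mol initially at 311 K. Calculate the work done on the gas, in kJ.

For a reversible adiabat TV^(γ−1) is constant, so T₂ = T₁ (V₁/V₂)^(γ−1).
T₂ = 311 × 22.1^(0.4) = 1073 K.
Q = 0, so ΔU = W_on_gas = nCᵥΔT with Cᵥ = R/(γ−1) = 20.79 J/(mol·K).
ΔU = 1.49 × 20.79 × (1073 − 311) = 23590 J.

W ≈ 23.6 kJ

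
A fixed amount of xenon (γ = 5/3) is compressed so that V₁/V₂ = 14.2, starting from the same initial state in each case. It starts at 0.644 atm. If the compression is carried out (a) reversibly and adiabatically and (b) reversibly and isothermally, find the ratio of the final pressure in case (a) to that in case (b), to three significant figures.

P_adiabatic / P_isothermal ≈ 5.86

Isothermal: P_b = P₁(V₁/V₂) = 0.644×14.2.
Adiabatic: P_a = P₁(V₁/V₂)^γ = 0.644×14.2^(5/3).
P_a/P_b = (V₁/V₂)^(γ−1) = 14.2^(2/3) = 5.864.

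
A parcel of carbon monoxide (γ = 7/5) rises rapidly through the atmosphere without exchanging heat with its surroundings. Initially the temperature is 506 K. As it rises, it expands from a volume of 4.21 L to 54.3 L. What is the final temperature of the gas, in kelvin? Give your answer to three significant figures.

T₂ ≈ 182 K

For a reversible adiabat TV^(γ−1) is constant, so T₂ = T₁ (V₁/V₂)^(γ−1).
T₂ = 506 × (4.21/54.3)^(2/5) = 181.9 K.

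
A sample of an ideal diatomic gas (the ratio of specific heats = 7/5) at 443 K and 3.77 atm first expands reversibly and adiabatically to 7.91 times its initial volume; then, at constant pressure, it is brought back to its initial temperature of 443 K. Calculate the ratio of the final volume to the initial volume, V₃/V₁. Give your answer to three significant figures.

V₃/V₁ ≈ 18.1

Adiabatic step: V₂/V₁ = 7.91; T₂ = T₁·(1/7.91)^(2/5) = 193.7 K.
Isobaric step: V₃/V₂ = T₃/T₂ = 443/193.7.
V₃/V₁ = (V₂/V₁)(V₃/V₂) = 7.91 × (443/193.7) = 18.09.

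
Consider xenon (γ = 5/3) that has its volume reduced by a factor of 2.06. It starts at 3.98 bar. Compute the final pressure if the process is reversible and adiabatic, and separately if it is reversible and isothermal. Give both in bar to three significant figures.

Isothermal: P₂ = P₁(V₁/V₂) = 3.98×2.06 = 8.199 bar.
Adiabatic: P₂ = P₁(V₁/V₂)^γ = 3.98×2.06^(5/3) = 13.27 bar.

adiabatic: 13.3 bar; isothermal: 8.20 bar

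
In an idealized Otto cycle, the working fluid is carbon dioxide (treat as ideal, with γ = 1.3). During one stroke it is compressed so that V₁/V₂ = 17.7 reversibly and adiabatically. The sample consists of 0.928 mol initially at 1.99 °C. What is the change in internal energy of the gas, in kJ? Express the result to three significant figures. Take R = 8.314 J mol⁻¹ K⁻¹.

ΔU ≈ 9.68 kJ

Adiabatic: T₁V₁^(γ−1) = T₂V₂^(γ−1) ⇒ T₂ = T₁ (V₁/V₂)^(γ−1).
T₁ = 1.99 °C = 275.1 K.
T₂ = 275.1 × 17.7^(0.3) = 651.5 K.
Q = 0, so ΔU = W_on_gas = nCᵥΔT with Cᵥ = R/(γ−1) = 27.71 J/(mol·K).
ΔU = 0.928 × 27.71 × (651.5 − 275.1) = 9680 J.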